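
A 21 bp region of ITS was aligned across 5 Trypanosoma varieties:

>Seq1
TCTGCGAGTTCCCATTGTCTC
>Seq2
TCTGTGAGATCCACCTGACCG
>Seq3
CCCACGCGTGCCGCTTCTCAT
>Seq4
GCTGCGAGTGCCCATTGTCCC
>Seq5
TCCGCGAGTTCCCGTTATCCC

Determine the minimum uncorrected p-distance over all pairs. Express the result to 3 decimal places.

Pairwise Hamming distances:
  Seq1 vs Seq2: 8
  Seq1 vs Seq3: 10
  Seq1 vs Seq4: 3
  Seq1 vs Seq5: 4
  Seq2 vs Seq3: 13
  Seq2 vs Seq4: 9
  Seq2 vs Seq5: 9
  Seq3 vs Seq4: 9
  Seq3 vs Seq5: 9
  Seq4 vs Seq5: 5
The smallest is 3 mismatches, between Seq1 and Seq4; p = 3/21 = 0.143.

0.143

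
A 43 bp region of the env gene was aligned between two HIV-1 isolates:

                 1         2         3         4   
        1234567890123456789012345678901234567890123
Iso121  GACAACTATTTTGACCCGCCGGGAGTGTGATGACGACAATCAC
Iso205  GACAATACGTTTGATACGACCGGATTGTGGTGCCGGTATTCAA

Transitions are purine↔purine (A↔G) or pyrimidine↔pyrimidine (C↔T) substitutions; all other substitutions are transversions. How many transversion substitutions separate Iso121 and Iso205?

Mismatches occur at site 6 (C↔T, transition), site 7 (T↔A, transversion), site 8 (A↔C, transversion), site 9 (T↔G, transversion), site 15 (C↔T, transition), site 16 (C↔A, transversion), site 19 (C↔A, transversion), site 21 (G↔C, transversion), site 25 (G↔T, transversion), site 30 (A↔G, transition), site 33 (A↔C, transversion), site 36 (A↔G, transition), site 37 (C↔T, transition), site 39 (A↔T, transversion), site 43 (C↔A, transversion).
Of the 15 differences, 5 transitions and 10 transversions, so the answer is 10.

10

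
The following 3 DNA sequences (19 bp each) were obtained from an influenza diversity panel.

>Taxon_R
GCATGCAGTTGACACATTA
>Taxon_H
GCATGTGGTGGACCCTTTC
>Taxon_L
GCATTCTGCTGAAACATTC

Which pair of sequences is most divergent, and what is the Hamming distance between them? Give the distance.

8

Pairwise Hamming distances:
  Taxon_R vs Taxon_H: 6
  Taxon_R vs Taxon_L: 5
  Taxon_H vs Taxon_L: 8
The largest is 8, between Taxon_H and Taxon_L.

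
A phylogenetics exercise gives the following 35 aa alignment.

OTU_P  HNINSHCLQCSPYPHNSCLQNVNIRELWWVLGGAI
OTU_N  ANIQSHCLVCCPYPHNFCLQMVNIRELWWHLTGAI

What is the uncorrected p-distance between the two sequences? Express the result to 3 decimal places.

The sequences differ at positions 1 (H/A), 4 (N/Q), 9 (Q/V), 11 (S/C), 17 (S/F), 21 (N/M), 30 (V/H), 32 (G/T).
There are 8 differences over 35 sites, so p = 8/35 = 0.229.

0.229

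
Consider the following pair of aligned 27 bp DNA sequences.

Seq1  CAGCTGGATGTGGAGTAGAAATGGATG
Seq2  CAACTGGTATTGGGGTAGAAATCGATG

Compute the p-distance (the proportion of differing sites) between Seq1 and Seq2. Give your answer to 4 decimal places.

The sequences differ at positions 3 (G/A), 8 (A/T), 9 (T/A), 10 (G/T), 14 (A/G), 23 (G/C).
There are 6 differences over 27 sites, so p = 6/27 = 0.2222.

0.2222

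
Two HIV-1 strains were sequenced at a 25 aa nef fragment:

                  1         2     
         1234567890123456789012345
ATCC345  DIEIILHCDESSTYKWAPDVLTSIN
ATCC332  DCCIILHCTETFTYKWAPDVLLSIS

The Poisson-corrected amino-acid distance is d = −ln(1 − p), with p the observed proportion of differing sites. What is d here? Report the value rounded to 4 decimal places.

0.3285

The sequences differ at positions 2 (I/C), 3 (E/C), 9 (D/T), 11 (S/T), 12 (S/F), 22 (T/L), 25 (N/S).
p = 7/25 = 0.280000.
d = −ln(1 − 0.280000) = −ln(0.720000) = 0.3285.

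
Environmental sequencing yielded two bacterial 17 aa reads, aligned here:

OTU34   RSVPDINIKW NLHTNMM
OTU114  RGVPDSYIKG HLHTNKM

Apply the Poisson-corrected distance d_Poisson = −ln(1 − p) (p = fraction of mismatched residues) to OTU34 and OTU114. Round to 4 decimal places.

0.4353

Differing sites — 2:S/G; 6:I/S; 7:N/Y; 10:W/G; 11:N/H; 16:M/K.
p = 6/17 = 0.352941.
d = −ln(1 − 0.352941) = −ln(0.647059) = 0.4353.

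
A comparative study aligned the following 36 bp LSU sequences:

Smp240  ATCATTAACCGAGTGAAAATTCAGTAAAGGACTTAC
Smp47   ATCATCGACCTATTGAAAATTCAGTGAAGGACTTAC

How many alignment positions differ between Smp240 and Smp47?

The sequences differ at positions 6 (T/C), 7 (A/G), 11 (G/T), 13 (G/T), 26 (A/G).
That gives 5 mismatches out of 36 aligned sites, so the Hamming distance is 5.

5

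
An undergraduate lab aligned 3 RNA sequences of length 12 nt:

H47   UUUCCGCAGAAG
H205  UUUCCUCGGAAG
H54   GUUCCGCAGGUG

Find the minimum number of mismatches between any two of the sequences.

2

Pairwise Hamming distances:
  H47 vs H205: 2
  H47 vs H54: 3
  H205 vs H54: 5
The smallest is 2, between H47 and H205.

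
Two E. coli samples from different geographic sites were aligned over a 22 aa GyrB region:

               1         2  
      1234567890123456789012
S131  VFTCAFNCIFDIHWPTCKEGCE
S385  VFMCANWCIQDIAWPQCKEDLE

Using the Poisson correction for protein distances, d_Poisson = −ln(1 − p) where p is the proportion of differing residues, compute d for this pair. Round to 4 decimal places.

0.4520

The sequences differ at positions 3 (T/M), 6 (F/N), 7 (N/W), 10 (F/Q), 13 (H/A), 16 (T/Q), 20 (G/D), 21 (C/L).
p = 8/22 = 0.363636.
d = −ln(1 − 0.363636) = −ln(0.636364) = 0.4520.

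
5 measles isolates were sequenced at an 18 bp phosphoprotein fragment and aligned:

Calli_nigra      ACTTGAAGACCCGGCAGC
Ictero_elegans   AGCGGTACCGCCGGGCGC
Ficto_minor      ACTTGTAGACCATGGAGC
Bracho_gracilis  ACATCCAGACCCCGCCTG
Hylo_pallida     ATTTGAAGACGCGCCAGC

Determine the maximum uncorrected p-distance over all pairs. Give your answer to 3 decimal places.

0.667

Pairwise Hamming distances:
  Calli_nigra vs Ictero_elegans: 9
  Calli_nigra vs Ficto_minor: 4
  Calli_nigra vs Bracho_gracilis: 7
  Calli_nigra vs Hylo_pallida: 3
  Ictero_elegans vs Ficto_minor: 9
  Ictero_elegans vs Bracho_gracilis: 12
  Ictero_elegans vs Hylo_pallida: 11
  Ficto_minor vs Bracho_gracilis: 9
  Ficto_minor vs Hylo_pallida: 7
  Bracho_gracilis vs Hylo_pallida: 10
The largest is 12 mismatches, between Ictero_elegans and Bracho_gracilis; p = 12/18 = 0.667.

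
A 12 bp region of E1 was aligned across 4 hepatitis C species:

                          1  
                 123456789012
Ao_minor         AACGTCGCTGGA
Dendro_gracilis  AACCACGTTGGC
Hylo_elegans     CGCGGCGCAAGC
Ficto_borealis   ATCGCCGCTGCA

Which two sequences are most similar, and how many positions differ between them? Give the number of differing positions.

3

Pairwise Hamming distances:
  Ao_minor vs Dendro_gracilis: 4
  Ao_minor vs Hylo_elegans: 6
  Ao_minor vs Ficto_borealis: 3
  Dendro_gracilis vs Hylo_elegans: 7
  Dendro_gracilis vs Ficto_borealis: 6
  Hylo_elegans vs Ficto_borealis: 7
The smallest is 3, between Ao_minor and Ficto_borealis.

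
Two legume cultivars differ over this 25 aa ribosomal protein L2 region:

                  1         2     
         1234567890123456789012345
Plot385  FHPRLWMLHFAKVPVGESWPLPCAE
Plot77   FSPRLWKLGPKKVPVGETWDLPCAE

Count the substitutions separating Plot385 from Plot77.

Mismatches occur at site 2 (H↔S), site 7 (M↔K), site 9 (H↔G), site 10 (F↔P), site 11 (A↔K), site 18 (S↔T), site 20 (P↔D).
That gives 7 mismatches out of 25 aligned sites, so the Hamming distance is 7.

7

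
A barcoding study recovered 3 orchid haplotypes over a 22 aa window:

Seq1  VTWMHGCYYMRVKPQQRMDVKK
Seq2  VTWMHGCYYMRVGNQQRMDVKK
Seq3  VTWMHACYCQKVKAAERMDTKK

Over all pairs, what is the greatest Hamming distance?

9

Pairwise Hamming distances:
  Seq1 vs Seq2: 2
  Seq1 vs Seq3: 8
  Seq2 vs Seq3: 9
The largest is 9, between Seq2 and Seq3.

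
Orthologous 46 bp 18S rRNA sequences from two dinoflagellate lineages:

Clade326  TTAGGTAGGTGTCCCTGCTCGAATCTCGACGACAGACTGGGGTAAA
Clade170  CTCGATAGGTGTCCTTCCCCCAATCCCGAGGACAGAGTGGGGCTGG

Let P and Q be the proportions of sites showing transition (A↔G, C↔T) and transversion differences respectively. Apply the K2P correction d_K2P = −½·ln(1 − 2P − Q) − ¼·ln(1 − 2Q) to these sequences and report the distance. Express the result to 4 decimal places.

Differing sites — 1:T/C (Ti); 3:A/C (Tv); 5:G/A (Ti); 15:C/T (Ti); 17:G/C (Tv); 19:T/C (Ti); 21:G/C (Tv); 26:T/C (Ti); 30:C/G (Tv); 37:C/G (Tv); 43:T/C (Ti); 44:A/T (Tv); 45:A/G (Ti); 46:A/G (Ti).
Of the 14 differences, 8 transitions and 6 transversions over 46 sites: P = 8/46 = 0.173913, Q = 6/46 = 0.130435.
d = −0.5·ln(0.521739) − 0.25·ln(0.739130) = −0.5·(-0.650588) − 0.25·(-0.302281) = 0.4009.

0.4009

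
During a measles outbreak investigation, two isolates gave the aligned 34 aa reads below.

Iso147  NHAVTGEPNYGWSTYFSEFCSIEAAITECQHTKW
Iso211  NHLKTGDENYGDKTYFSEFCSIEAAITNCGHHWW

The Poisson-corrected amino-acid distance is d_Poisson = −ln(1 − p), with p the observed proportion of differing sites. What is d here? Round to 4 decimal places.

The sequences differ at positions 3 (A/L), 4 (V/K), 7 (E/D), 8 (P/E), 12 (W/D), 13 (S/K), 28 (E/N), 30 (Q/G), 32 (T/H), 33 (K/W).
p = 10/34 = 0.294118.
d = −ln(1 − 0.294118) = −ln(0.705882) = 0.3483.

0.3483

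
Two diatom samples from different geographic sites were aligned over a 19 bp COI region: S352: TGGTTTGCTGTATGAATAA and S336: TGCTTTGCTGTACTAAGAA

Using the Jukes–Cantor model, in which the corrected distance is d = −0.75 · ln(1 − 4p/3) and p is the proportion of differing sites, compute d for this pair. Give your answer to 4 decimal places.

0.2471

Mismatches occur at site 3 (G/C), site 13 (T/C), site 14 (G/T), site 17 (T/G).
p = 4/19 = 0.210526.
d = −0.75 · ln(1 − (4/3)·0.210526) = −0.75 · ln(0.719299) = −0.75 · (-0.329478) = 0.2471.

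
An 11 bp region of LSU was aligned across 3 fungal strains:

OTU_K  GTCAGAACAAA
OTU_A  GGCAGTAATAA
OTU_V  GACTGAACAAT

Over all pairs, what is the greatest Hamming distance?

Pairwise Hamming distances:
  OTU_K vs OTU_A: 4
  OTU_K vs OTU_V: 3
  OTU_A vs OTU_V: 6
The largest is 6, between OTU_A and OTU_V.

6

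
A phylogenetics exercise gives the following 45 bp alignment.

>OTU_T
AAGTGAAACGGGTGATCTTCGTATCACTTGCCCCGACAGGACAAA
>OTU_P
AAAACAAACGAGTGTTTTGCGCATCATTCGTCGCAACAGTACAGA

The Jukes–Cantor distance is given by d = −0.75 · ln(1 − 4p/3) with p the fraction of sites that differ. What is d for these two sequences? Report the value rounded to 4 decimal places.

0.4408

Mismatches occur at site 3 (G/A), site 4 (T/A), site 5 (G/C), site 11 (G/A), site 15 (A/T), site 17 (C/T), site 19 (T/G), site 22 (T/C), site 27 (C/T), site 29 (T/C), site 31 (C/T), site 33 (C/G), site 35 (G/A), site 40 (G/T), site 44 (A/G).
p = 15/45 = 0.333333.
d = −0.75 · ln(1 − (4/3)·0.333333) = −0.75 · ln(0.555556) = −0.75 · (-0.587786) = 0.4408.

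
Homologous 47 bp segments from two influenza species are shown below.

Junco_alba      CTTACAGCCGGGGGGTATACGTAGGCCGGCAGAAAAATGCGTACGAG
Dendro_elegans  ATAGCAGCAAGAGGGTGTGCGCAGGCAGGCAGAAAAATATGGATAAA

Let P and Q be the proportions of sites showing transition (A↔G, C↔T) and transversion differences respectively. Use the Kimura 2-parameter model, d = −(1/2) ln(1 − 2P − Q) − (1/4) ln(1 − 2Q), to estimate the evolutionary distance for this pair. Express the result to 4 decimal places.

0.4870

The sequences differ at positions 1 (C/A, transversion), 3 (T/A, transversion), 4 (A/G, transition), 9 (C/A, transversion), 10 (G/A, transition), 12 (G/A, transition), 17 (A/G, transition), 19 (A/G, transition), 22 (T/C, transition), 27 (C/A, transversion), 39 (G/A, transition), 40 (C/T, transition), 42 (T/G, transversion), 44 (C/T, transition), 45 (G/A, transition), 47 (G/A, transition).
Of the 16 differences, 11 transitions and 5 transversions over 47 sites: P = 11/47 = 0.234043, Q = 5/47 = 0.106383.
d = −0.5·ln(0.425531) − 0.25·ln(0.787234) = −0.5·(-0.854417) − 0.25·(-0.239230) = 0.4870.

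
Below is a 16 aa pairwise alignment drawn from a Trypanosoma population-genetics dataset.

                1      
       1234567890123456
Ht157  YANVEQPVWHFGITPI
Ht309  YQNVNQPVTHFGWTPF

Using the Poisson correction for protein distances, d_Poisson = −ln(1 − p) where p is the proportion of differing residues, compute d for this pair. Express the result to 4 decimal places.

The sequences differ at positions 2 (A/Q), 5 (E/N), 9 (W/T), 13 (I/W), 16 (I/F).
p = 5/16 = 0.312500.
d = −ln(1 − 0.312500) = −ln(0.687500) = 0.3747.

0.3747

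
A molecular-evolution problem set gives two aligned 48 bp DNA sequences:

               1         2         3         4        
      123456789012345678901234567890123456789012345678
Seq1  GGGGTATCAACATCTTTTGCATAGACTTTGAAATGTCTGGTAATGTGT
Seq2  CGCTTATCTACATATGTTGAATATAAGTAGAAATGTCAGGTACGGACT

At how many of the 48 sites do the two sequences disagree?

Mismatches occur at site 1 (G↔C), site 3 (G↔C), site 4 (G↔T), site 9 (A↔T), site 14 (C↔A), site 16 (T↔G), site 20 (C↔A), site 24 (G↔T), site 26 (C↔A), site 27 (T↔G), site 29 (T↔A), site 38 (T↔A), site 43 (A↔C), site 44 (T↔G), site 46 (T↔A), site 47 (G↔C).
That gives 16 mismatches out of 48 aligned sites, so the Hamming distance is 16.

16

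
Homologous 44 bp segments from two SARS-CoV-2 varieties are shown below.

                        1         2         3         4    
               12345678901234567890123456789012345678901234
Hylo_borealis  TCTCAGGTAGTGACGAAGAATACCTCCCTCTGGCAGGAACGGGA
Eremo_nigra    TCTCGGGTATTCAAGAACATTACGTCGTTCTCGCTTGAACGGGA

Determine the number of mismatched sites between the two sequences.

12

Differing sites — 5:A/G; 10:G/T; 12:G/C; 14:C/A; 18:G/C; 20:A/T; 24:C/G; 27:C/G; 28:C/T; 32:G/C; 35:A/T; 36:G/T.
That gives 12 mismatches out of 44 aligned sites, so the Hamming distance is 12.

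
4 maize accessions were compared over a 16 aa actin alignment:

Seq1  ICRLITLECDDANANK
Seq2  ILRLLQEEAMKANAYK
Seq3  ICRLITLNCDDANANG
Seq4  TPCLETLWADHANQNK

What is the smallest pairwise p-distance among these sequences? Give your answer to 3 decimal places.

Pairwise Hamming distances:
  Seq1 vs Seq2: 8
  Seq1 vs Seq3: 2
  Seq1 vs Seq4: 8
  Seq2 vs Seq3: 10
  Seq2 vs Seq4: 11
  Seq3 vs Seq4: 9
The smallest is 2 mismatches, between Seq1 and Seq3; p = 2/16 = 0.125.

0.125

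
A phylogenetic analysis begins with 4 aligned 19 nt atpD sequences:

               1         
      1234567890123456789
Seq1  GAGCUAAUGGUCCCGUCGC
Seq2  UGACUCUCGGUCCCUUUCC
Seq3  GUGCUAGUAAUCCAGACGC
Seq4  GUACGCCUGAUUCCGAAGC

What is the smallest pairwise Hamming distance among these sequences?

Pairwise Hamming distances:
  Seq1 vs Seq2: 9
  Seq1 vs Seq3: 6
  Seq1 vs Seq4: 9
  Seq2 vs Seq3: 13
  Seq2 vs Seq4: 11
  Seq3 vs Seq4: 8
The smallest is 6, between Seq1 and Seq3.

6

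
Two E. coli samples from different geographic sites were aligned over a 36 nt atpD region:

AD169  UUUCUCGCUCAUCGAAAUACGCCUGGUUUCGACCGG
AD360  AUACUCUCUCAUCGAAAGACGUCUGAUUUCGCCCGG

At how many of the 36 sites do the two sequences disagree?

7

Differing sites — 1:U/A; 3:U/A; 7:G/U; 18:U/G; 22:C/U; 26:G/A; 32:A/C.
That gives 7 mismatches out of 36 aligned sites, so the Hamming distance is 7.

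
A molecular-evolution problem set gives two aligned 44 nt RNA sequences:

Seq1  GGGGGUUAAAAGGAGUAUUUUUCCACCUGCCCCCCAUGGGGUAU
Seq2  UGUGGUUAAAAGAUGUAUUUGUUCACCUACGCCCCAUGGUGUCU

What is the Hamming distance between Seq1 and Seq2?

The sequences differ at positions 1 (G/U), 3 (G/U), 13 (G/A), 14 (A/U), 21 (U/G), 23 (C/U), 29 (G/A), 31 (C/G), 40 (G/U), 43 (A/C).
That gives 10 mismatches out of 44 aligned sites, so the Hamming distance is 10.

10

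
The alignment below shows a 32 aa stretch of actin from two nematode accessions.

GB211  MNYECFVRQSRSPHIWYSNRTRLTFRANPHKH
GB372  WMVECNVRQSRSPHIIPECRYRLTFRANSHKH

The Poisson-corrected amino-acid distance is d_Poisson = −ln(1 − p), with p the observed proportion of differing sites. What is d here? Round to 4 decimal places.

0.3747

Mismatches occur at site 1 (M→W), site 2 (N→M), site 3 (Y→V), site 6 (F→N), site 16 (W→I), site 17 (Y→P), site 18 (S→E), site 19 (N→C), site 21 (T→Y), site 29 (P→S).
p = 10/32 = 0.312500.
d = −ln(1 − 0.312500) = −ln(0.687500) = 0.3747.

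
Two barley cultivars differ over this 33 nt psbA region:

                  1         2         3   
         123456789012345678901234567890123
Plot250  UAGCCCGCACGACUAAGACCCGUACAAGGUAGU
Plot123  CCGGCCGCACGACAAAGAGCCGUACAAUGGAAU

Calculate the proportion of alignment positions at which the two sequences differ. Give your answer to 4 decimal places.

Mismatches occur at site 1 (U→C), site 2 (A→C), site 4 (C→G), site 14 (U→A), site 19 (C→G), site 28 (G→U), site 30 (U→G), site 32 (G→A).
There are 8 differences over 33 sites, so p = 8/33 = 0.2424.

0.2424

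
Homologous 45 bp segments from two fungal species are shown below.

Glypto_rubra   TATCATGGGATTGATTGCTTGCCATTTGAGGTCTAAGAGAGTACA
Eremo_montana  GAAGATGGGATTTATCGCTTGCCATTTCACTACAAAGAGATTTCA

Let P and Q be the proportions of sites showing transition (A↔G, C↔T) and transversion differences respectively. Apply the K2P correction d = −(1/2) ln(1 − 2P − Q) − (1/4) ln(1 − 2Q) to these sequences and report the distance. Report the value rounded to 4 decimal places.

0.3383

Differing sites — 1:T/G (Tv); 3:T/A (Tv); 4:C/G (Tv); 13:G/T (Tv); 16:T/C (Ti); 28:G/C (Tv); 30:G/C (Tv); 31:G/T (Tv); 32:T/A (Tv); 34:T/A (Tv); 41:G/T (Tv); 43:A/T (Tv).
Of the 12 differences, 1 transition and 11 transversions over 45 sites: P = 1/45 = 0.022222, Q = 11/45 = 0.244444.
d = −0.5·ln(0.711112) − 0.25·ln(0.511112) = −0.5·(-0.340925) − 0.25·(-0.671167) = 0.3383.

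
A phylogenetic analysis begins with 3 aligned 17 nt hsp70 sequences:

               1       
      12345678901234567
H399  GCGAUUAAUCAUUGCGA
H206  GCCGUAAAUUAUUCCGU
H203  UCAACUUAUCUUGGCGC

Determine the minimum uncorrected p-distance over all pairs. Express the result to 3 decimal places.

0.353

Pairwise Hamming distances:
  H399 vs H206: 6
  H399 vs H203: 7
  H206 vs H203: 11
The smallest is 6 mismatches, between H399 and H206; p = 6/17 = 0.353.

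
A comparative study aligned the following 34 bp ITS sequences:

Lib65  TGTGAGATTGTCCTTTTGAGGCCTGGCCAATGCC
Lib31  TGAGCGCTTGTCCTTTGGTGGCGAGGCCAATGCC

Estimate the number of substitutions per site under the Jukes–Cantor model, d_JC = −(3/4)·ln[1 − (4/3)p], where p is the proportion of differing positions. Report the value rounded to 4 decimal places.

The sequences differ at positions 3 (T/A), 5 (A/C), 7 (A/C), 17 (T/G), 19 (A/T), 23 (C/G), 24 (T/A).
p = 7/34 = 0.205882.
d = −0.75 · ln(1 − (4/3)·0.205882) = −0.75 · ln(0.725491) = −0.75 · (-0.320907) = 0.2407.

0.2407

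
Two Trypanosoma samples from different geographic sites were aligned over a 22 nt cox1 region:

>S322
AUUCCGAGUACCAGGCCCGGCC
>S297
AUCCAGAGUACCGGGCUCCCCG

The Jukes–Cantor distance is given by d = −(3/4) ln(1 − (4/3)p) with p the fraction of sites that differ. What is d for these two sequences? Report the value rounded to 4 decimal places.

0.4141

Differing sites — 3:U/C; 5:C/A; 13:A/G; 17:C/U; 19:G/C; 20:G/C; 22:C/G.
p = 7/22 = 0.318182.
d = −0.75 · ln(1 − (4/3)·0.318182) = −0.75 · ln(0.575757) = −0.75 · (-0.552070) = 0.4141.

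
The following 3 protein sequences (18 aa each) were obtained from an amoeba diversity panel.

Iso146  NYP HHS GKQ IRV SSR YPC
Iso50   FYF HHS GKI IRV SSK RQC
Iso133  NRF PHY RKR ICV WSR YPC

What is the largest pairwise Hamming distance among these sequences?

Pairwise Hamming distances:
  Iso146 vs Iso50: 6
  Iso146 vs Iso133: 8
  Iso50 vs Iso133: 11
The largest is 11, between Iso50 and Iso133.

11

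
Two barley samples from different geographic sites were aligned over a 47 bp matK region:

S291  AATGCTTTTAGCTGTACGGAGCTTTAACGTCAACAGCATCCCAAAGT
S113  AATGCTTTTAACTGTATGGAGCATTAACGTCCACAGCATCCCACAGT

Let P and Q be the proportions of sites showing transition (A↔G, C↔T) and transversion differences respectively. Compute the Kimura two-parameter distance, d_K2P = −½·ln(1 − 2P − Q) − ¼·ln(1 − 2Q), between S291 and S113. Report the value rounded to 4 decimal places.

0.1148

Mismatches occur at site 11 (G/A, transition), site 17 (C/T, transition), site 23 (T/A, transversion), site 32 (A/C, transversion), site 44 (A/C, transversion).
Of the 5 differences, 2 transitions and 3 transversions over 47 sites: P = 2/47 = 0.042553, Q = 3/47 = 0.063830.
d = −0.5·ln(0.851064) − 0.25·ln(0.872340) = −0.5·(-0.161268) − 0.25·(-0.136576) = 0.1148.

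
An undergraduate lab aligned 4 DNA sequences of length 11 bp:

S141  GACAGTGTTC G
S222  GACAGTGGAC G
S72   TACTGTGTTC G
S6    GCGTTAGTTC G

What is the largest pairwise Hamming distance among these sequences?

Pairwise Hamming distances:
  S141 vs S222: 2
  S141 vs S72: 2
  S141 vs S6: 5
  S222 vs S72: 4
  S222 vs S6: 7
  S72 vs S6: 5
The largest is 7, between S222 and S6.

7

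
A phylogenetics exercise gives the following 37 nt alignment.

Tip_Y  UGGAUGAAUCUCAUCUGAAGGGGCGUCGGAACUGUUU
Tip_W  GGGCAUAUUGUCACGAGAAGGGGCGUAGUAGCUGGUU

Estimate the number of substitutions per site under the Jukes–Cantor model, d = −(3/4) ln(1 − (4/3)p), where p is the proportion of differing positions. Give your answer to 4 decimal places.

0.4740

The sequences differ at positions 1 (U/G), 4 (A/C), 5 (U/A), 6 (G/U), 8 (A/U), 10 (C/G), 14 (U/C), 15 (C/G), 16 (U/A), 27 (C/A), 29 (G/U), 31 (A/G), 35 (U/G).
p = 13/37 = 0.351351.
d = −0.75 · ln(1 − (4/3)·0.351351) = −0.75 · ln(0.531532) = −0.75 · (-0.631992) = 0.4740.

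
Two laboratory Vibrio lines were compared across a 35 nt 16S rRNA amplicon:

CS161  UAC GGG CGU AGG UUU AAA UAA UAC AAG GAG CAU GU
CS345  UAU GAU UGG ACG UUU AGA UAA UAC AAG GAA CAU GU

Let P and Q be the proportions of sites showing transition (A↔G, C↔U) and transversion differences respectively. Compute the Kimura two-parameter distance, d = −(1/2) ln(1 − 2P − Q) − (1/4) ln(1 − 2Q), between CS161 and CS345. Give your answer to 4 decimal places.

0.2792

Mismatches occur at site 3 (C↔U, transition), site 5 (G↔A, transition), site 6 (G↔U, transversion), site 7 (C↔U, transition), site 9 (U↔G, transversion), site 11 (G↔C, transversion), site 17 (A↔G, transition), site 30 (G↔A, transition).
Of the 8 differences, 5 transitions and 3 transversions over 35 sites: P = 5/35 = 0.142857, Q = 3/35 = 0.085714.
d = −0.5·ln(0.628572) − 0.25·ln(0.828572) = −0.5·(-0.464305) − 0.25·(-0.188052) = 0.2792.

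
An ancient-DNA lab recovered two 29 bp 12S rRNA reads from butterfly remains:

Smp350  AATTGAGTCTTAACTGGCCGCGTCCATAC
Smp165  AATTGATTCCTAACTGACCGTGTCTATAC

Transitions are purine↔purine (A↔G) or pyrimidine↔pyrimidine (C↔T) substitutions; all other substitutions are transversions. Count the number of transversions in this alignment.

1

The sequences differ at positions 7 (G/T, transversion), 10 (T/C, transition), 17 (G/A, transition), 21 (C/T, transition), 25 (C/T, transition).
Of the 5 differences, 4 transitions and 1 transversion, so the answer is 1.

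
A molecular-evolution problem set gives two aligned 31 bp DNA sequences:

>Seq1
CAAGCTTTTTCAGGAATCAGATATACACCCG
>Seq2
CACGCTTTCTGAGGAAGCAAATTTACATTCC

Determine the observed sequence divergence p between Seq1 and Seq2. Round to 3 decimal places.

Mismatches occur at site 3 (A→C), site 9 (T→C), site 11 (C→G), site 17 (T→G), site 20 (G→A), site 23 (A→T), site 28 (C→T), site 29 (C→T), site 31 (G→C).
There are 9 differences over 31 sites, so p = 9/31 = 0.290.

0.290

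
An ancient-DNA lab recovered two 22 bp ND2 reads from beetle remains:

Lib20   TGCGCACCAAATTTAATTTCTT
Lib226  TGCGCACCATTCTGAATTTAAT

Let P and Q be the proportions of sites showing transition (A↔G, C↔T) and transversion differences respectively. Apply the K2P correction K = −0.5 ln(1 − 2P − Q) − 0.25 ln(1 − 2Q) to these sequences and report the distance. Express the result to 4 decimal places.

Mismatches occur at site 10 (A↔T, transversion), site 11 (A↔T, transversion), site 12 (T↔C, transition), site 14 (T↔G, transversion), site 20 (C↔A, transversion), site 21 (T↔A, transversion).
Of the 6 differences, 1 transition and 5 transversions over 22 sites: P = 1/22 = 0.045455, Q = 5/22 = 0.227273.
d = −0.5·ln(0.681817) − 0.25·ln(0.545454) = −0.5·(-0.382994) − 0.25·(-0.606137) = 0.3430.

0.3430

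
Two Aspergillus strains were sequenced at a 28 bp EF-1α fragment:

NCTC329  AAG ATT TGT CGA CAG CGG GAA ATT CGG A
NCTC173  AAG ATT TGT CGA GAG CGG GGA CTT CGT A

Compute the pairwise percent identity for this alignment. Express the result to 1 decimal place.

Differing sites — 13:C/G; 20:A/G; 22:A/C; 27:G/T.
24 of the 28 sites match, so the percent identity is 24/28 × 100 = 85.7%.

85.7%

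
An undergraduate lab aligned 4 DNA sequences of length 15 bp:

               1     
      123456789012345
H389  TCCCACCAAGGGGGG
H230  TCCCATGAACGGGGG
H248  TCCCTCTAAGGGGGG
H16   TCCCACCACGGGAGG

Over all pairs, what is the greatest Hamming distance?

Pairwise Hamming distances:
  H389 vs H230: 3
  H389 vs H248: 2
  H389 vs H16: 2
  H230 vs H248: 4
  H230 vs H16: 5
  H248 vs H16: 4
The largest is 5, between H230 and H16.

5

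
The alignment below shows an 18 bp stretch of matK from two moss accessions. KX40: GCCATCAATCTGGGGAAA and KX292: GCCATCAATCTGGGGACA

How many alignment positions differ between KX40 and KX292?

Differing sites — 17:A/C.
That gives 1 mismatch out of 18 aligned sites, so the Hamming distance is 1.

1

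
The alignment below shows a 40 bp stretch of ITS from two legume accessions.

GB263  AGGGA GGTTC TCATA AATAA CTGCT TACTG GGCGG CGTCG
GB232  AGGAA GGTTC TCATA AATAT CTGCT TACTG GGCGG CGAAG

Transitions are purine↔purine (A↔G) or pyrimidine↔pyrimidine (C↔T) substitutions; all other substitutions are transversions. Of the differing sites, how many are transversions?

Mismatches occur at site 4 (G↔A, transition), site 20 (A↔T, transversion), site 38 (T↔A, transversion), site 39 (C↔A, transversion).
Of the 4 differences, 1 transition and 3 transversions, so the answer is 3.

3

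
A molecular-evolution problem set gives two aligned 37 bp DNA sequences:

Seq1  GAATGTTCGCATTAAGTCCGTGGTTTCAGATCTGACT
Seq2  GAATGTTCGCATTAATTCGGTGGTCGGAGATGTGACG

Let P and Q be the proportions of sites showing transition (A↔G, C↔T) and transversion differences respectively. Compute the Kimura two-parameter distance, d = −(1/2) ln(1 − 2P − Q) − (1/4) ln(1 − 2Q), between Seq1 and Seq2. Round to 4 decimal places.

0.2198

Mismatches occur at site 16 (G/T, transversion), site 19 (C/G, transversion), site 25 (T/C, transition), site 26 (T/G, transversion), site 27 (C/G, transversion), site 32 (C/G, transversion), site 37 (T/G, transversion).
Of the 7 differences, 1 transition and 6 transversions over 37 sites: P = 1/37 = 0.027027, Q = 6/37 = 0.162162.
d = −0.5·ln(0.783784) − 0.25·ln(0.675676) = −0.5·(-0.243622) − 0.25·(-0.392042) = 0.2198.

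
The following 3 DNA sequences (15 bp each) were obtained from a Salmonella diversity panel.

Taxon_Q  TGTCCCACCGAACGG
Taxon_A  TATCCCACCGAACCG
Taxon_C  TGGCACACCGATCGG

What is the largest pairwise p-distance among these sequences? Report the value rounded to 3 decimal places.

0.333

Pairwise Hamming distances:
  Taxon_Q vs Taxon_A: 2
  Taxon_Q vs Taxon_C: 3
  Taxon_A vs Taxon_C: 5
The largest is 5 mismatches, between Taxon_A and Taxon_C; p = 5/15 = 0.333.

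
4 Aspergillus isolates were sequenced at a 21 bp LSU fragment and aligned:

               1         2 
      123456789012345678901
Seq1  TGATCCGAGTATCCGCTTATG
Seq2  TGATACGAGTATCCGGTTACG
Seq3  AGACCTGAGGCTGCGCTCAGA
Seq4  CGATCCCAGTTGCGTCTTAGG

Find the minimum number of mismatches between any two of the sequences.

3

Pairwise Hamming distances:
  Seq1 vs Seq2: 3
  Seq1 vs Seq3: 9
  Seq1 vs Seq4: 7
  Seq2 vs Seq3: 11
  Seq2 vs Seq4: 9
  Seq3 vs Seq4: 12
The smallest is 3, between Seq1 and Seq2.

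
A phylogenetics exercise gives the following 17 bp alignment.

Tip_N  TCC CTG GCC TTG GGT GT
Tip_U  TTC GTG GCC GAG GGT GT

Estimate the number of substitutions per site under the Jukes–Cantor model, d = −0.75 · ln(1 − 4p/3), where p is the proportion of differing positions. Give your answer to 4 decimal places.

0.2824

The sequences differ at positions 2 (C/T), 4 (C/G), 10 (T/G), 11 (T/A).
p = 4/17 = 0.235294.
d = −0.75 · ln(1 − (4/3)·0.235294) = −0.75 · ln(0.686275) = −0.75 · (-0.376477) = 0.2824.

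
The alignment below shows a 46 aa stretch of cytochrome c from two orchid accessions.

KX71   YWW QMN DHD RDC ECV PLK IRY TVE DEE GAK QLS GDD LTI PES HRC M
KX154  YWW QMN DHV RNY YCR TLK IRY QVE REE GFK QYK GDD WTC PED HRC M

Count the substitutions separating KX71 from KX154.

14

Differing sites — 9:D/V; 11:D/N; 12:C/Y; 13:E/Y; 15:V/R; 16:P/T; 22:T/Q; 25:D/R; 29:A/F; 32:L/Y; 33:S/K; 37:L/W; 39:I/C; 42:S/D.
That gives 14 mismatches out of 46 aligned sites, so the Hamming distance is 14.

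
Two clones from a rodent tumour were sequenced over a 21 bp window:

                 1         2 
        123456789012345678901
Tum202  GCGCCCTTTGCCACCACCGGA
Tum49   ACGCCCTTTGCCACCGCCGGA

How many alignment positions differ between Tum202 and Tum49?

2

Mismatches occur at site 1 (G/A), site 16 (A/G).
That gives 2 mismatches out of 21 aligned sites, so the Hamming distance is 2.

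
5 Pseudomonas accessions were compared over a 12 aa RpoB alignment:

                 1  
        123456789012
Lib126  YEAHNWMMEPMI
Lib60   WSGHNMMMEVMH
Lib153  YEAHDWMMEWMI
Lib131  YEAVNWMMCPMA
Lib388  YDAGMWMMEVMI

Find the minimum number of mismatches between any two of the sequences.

2

Pairwise Hamming distances:
  Lib126 vs Lib60: 6
  Lib126 vs Lib153: 2
  Lib126 vs Lib131: 3
  Lib126 vs Lib388: 4
  Lib60 vs Lib153: 7
  Lib60 vs Lib131: 8
  Lib60 vs Lib388: 7
  Lib153 vs Lib131: 5
  Lib153 vs Lib388: 4
  Lib131 vs Lib388: 6
The smallest is 2, between Lib126 and Lib153.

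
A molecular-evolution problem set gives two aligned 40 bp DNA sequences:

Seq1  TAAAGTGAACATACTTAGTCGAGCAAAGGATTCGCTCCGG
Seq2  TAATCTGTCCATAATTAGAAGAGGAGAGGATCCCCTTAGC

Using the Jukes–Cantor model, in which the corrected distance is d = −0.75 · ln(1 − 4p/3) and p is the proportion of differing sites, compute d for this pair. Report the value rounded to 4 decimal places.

The sequences differ at positions 4 (A/T), 5 (G/C), 8 (A/T), 9 (A/C), 14 (C/A), 19 (T/A), 20 (C/A), 24 (C/G), 26 (A/G), 32 (T/C), 34 (G/C), 37 (C/T), 38 (C/A), 40 (G/C).
p = 14/40 = 0.350000.
d = −0.75 · ln(1 − (4/3)·0.350000) = −0.75 · ln(0.533333) = −0.75 · (-0.628609) = 0.4715.

0.4715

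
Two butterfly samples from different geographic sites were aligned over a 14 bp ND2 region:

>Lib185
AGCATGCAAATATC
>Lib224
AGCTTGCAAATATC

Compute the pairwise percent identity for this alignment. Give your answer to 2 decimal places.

92.86%

The sequences differ at position 4 (A/T).
13 of the 14 sites match, so the percent identity is 13/14 × 100 = 92.86%.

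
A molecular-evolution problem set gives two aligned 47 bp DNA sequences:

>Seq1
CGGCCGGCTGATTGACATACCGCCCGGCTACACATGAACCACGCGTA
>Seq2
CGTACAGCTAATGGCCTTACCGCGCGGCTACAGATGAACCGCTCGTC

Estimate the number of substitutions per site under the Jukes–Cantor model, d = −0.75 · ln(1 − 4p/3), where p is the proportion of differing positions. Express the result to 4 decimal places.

0.3121

Mismatches occur at site 3 (G↔T), site 4 (C↔A), site 6 (G↔A), site 10 (G↔A), site 13 (T↔G), site 15 (A↔C), site 17 (A↔T), site 24 (C↔G), site 33 (C↔G), site 41 (A↔G), site 43 (G↔T), site 47 (A↔C).
p = 12/47 = 0.255319.
d = −0.75 · ln(1 − (4/3)·0.255319) = −0.75 · ln(0.659575) = −0.75 · (-0.416160) = 0.3121.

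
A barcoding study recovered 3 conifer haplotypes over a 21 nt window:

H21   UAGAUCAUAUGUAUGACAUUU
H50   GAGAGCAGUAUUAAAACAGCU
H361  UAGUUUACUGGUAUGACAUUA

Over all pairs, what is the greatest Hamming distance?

12

Pairwise Hamming distances:
  H21 vs H50: 10
  H21 vs H361: 6
  H50 vs H361: 12
The largest is 12, between H50 and H361.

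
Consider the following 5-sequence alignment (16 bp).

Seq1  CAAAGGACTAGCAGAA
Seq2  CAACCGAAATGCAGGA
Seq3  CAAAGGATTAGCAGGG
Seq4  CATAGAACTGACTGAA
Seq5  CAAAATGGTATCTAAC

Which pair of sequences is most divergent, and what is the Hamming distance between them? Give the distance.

12

Pairwise Hamming distances:
  Seq1 vs Seq2: 6
  Seq1 vs Seq3: 3
  Seq1 vs Seq4: 5
  Seq1 vs Seq5: 8
  Seq2 vs Seq3: 6
  Seq2 vs Seq4: 10
  Seq2 vs Seq5: 12
  Seq3 vs Seq4: 8
  Seq3 vs Seq5: 9
  Seq4 vs Seq5: 9
The largest is 12, between Seq2 and Seq5.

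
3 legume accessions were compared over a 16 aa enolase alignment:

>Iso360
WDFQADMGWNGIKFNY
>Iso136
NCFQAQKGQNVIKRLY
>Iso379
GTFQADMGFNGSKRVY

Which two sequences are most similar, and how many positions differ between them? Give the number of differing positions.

Pairwise Hamming distances:
  Iso360 vs Iso136: 8
  Iso360 vs Iso379: 6
  Iso136 vs Iso379: 8
The smallest is 6, between Iso360 and Iso379.

6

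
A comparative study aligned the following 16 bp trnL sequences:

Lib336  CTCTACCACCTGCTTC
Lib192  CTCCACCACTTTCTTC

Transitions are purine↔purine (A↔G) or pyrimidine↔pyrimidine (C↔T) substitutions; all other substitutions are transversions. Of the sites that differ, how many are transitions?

2

The sequences differ at positions 4 (T/C, transition), 10 (C/T, transition), 12 (G/T, transversion).
Of the 3 differences, 2 transitions and 1 transversion, so the answer is 2.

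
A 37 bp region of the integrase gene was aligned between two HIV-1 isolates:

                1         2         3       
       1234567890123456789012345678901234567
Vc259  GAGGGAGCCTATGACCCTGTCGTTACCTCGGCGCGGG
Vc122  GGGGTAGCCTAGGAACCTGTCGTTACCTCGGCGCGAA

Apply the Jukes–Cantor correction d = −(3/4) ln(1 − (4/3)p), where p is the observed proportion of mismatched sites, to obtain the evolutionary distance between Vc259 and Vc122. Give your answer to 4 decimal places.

0.1827

Differing sites — 2:A/G; 5:G/T; 12:T/G; 15:C/A; 36:G/A; 37:G/A.
p = 6/37 = 0.162162.
d = −0.75 · ln(1 − (4/3)·0.162162) = −0.75 · ln(0.783784) = −0.75 · (-0.243622) = 0.1827.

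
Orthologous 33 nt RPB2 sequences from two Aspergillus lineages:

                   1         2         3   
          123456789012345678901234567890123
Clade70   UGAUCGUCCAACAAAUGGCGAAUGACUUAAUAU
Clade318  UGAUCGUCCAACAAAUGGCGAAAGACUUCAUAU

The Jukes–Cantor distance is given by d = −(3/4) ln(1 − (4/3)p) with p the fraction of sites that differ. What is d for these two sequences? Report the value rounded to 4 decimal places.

The sequences differ at positions 23 (U/A), 29 (A/C).
p = 2/33 = 0.060606.
d = −0.75 · ln(1 − (4/3)·0.060606) = −0.75 · ln(0.919192) = −0.75 · (-0.084260) = 0.0632.

0.0632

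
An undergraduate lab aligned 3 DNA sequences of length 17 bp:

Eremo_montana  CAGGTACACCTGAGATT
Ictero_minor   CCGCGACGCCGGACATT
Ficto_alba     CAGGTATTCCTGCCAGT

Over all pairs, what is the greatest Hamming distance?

8

Pairwise Hamming distances:
  Eremo_montana vs Ictero_minor: 6
  Eremo_montana vs Ficto_alba: 5
  Ictero_minor vs Ficto_alba: 8
The largest is 8, between Ictero_minor and Ficto_alba.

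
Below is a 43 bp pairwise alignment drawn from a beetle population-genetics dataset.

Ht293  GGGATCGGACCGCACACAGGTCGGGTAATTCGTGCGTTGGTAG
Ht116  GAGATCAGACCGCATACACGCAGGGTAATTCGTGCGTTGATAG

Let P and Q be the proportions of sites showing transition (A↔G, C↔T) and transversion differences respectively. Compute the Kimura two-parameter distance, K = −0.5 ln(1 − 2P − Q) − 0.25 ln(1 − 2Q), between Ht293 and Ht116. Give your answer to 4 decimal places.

Differing sites — 2:G/A (Ti); 7:G/A (Ti); 15:C/T (Ti); 19:G/C (Tv); 21:T/C (Ti); 22:C/A (Tv); 40:G/A (Ti).
Of the 7 differences, 5 transitions and 2 transversions over 43 sites: P = 5/43 = 0.116279, Q = 2/43 = 0.046512.
d = −0.5·ln(0.720930) − 0.25·ln(0.906976) = −0.5·(-0.327213) − 0.25·(-0.097639) = 0.1880.

0.1880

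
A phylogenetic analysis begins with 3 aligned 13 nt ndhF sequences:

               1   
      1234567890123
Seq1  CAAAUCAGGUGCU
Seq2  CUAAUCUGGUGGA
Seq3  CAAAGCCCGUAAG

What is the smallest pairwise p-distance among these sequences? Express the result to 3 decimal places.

Pairwise Hamming distances:
  Seq1 vs Seq2: 4
  Seq1 vs Seq3: 6
  Seq2 vs Seq3: 7
The smallest is 4 mismatches, between Seq1 and Seq2; p = 4/13 = 0.308.

0.308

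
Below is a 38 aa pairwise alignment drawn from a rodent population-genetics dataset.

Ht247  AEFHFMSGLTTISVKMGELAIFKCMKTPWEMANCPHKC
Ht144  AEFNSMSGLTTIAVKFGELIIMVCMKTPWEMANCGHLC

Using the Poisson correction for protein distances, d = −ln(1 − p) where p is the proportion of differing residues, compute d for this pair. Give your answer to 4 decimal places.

The sequences differ at positions 4 (H/N), 5 (F/S), 13 (S/A), 16 (M/F), 20 (A/I), 22 (F/M), 23 (K/V), 35 (P/G), 37 (K/L).
p = 9/38 = 0.236842.
d = −ln(1 − 0.236842) = −ln(0.763158) = 0.2703.

0.2703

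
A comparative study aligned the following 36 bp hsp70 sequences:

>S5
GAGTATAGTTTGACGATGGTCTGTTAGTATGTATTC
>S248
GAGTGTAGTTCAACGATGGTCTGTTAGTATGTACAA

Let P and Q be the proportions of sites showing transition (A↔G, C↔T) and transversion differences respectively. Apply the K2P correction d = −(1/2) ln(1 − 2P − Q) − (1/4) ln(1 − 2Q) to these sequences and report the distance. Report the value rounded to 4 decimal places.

Differing sites — 5:A/G (Ti); 11:T/C (Ti); 12:G/A (Ti); 34:T/C (Ti); 35:T/A (Tv); 36:C/A (Tv).
Of the 6 differences, 4 transitions and 2 transversions over 36 sites: P = 4/36 = 0.111111, Q = 2/36 = 0.055556.
d = −0.5·ln(0.722222) − 0.25·ln(0.888888) = −0.5·(-0.325423) − 0.25·(-0.117784) = 0.1922.

0.1922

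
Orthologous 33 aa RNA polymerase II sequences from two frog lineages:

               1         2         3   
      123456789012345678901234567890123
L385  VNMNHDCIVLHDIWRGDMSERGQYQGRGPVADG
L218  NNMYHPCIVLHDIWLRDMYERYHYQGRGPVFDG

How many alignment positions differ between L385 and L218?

9

Differing sites — 1:V/N; 4:N/Y; 6:D/P; 15:R/L; 16:G/R; 19:S/Y; 22:G/Y; 23:Q/H; 31:A/F.
That gives 9 mismatches out of 33 aligned sites, so the Hamming distance is 9.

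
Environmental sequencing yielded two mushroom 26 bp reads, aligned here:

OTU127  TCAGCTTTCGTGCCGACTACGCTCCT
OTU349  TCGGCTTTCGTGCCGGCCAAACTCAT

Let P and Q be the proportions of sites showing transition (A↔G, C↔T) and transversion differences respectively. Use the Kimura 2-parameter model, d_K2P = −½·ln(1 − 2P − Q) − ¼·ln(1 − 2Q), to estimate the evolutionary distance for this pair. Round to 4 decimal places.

0.2845

Mismatches occur at site 3 (A→G, transition), site 16 (A→G, transition), site 18 (T→C, transition), site 20 (C→A, transversion), site 21 (G→A, transition), site 25 (C→A, transversion).
Of the 6 differences, 4 transitions and 2 transversions over 26 sites: P = 4/26 = 0.153846, Q = 2/26 = 0.076923.
d = −0.5·ln(0.615385) − 0.25·ln(0.846154) = −0.5·(-0.485507) − 0.25·(-0.167054) = 0.2845.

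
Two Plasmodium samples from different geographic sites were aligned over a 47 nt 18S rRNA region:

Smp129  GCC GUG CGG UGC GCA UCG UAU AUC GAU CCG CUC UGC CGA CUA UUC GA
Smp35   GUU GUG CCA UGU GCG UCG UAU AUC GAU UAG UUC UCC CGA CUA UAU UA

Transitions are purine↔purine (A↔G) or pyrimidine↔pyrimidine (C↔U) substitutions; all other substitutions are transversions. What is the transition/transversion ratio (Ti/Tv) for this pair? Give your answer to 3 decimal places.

1.600

Differing sites — 2:C/U (Ti); 3:C/U (Ti); 8:G/C (Tv); 9:G/A (Ti); 12:C/U (Ti); 15:A/G (Ti); 28:C/U (Ti); 29:C/A (Tv); 31:C/U (Ti); 35:G/C (Tv); 44:U/A (Tv); 45:C/U (Ti); 46:G/U (Tv).
Of the 13 differences, 8 transitions and 5 transversions, so Ti/Tv = 8/5 = 1.600.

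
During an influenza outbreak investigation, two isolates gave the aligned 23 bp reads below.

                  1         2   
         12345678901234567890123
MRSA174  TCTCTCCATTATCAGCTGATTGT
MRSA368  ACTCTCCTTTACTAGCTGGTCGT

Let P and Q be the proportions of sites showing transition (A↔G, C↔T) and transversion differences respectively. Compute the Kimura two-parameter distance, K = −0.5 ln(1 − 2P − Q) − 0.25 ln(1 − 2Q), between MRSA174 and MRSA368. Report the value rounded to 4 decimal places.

0.3330

Mismatches occur at site 1 (T→A, transversion), site 8 (A→T, transversion), site 12 (T→C, transition), site 13 (C→T, transition), site 19 (A→G, transition), site 21 (T→C, transition).
Of the 6 differences, 4 transitions and 2 transversions over 23 sites: P = 4/23 = 0.173913, Q = 2/23 = 0.086957.
d = −0.5·ln(0.565217) − 0.25·ln(0.826086) = −0.5·(-0.570546) − 0.25·(-0.191056) = 0.3330.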